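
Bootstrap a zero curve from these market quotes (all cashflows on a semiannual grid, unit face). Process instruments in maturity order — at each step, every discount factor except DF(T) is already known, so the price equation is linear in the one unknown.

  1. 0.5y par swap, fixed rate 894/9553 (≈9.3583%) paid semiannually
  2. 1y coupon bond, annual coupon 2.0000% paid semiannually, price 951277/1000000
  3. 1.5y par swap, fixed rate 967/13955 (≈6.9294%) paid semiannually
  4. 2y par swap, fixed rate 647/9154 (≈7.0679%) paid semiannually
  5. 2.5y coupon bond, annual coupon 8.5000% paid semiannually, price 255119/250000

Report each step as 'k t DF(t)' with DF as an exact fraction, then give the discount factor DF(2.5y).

step 1 [0.5y] swap r/2=447/9553: DF=(1 − 447/9553·(0))/(1+447/9553) = 9553/10000 ≈ 0.955300
step 2 [1y] bond c/2=1/100: DF=(951277/1000000 − 1/100·(0.955300))/(1+1/100) = 2331/2500 ≈ 0.932400
step 3 [1.5y] swap r/2=967/27910: DF=(1 − 967/27910·(0.955300+0.932400))/(1+967/27910) = 9033/10000 ≈ 0.903300
step 4 [2y] swap r/2=647/18308: DF=(1 − 647/18308·(0.955300+0.932400+0.903300))/(1+647/18308) = 4353/5000 ≈ 0.870600
step 5 [2.5y] bond c/2=17/400: DF=(255119/250000 − 17/400·(0.955300+0.932400+0.903300+0.870600))/(1+17/400) = 1037/1250 ≈ 0.829600

1 1/2 9553/10000
2 1 2331/2500
3 3/2 9033/10000
4 2 4353/5000
5 5/2 1037/1250
DF(2.5y) = 1037/1250 ≈ 0.829600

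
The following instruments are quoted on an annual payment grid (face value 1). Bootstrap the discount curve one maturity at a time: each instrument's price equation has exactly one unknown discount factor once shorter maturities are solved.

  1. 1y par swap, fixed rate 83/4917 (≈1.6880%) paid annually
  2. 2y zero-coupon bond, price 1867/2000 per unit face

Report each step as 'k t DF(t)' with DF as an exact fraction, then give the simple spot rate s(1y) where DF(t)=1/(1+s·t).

step 1 [1y] swap r/1=83/4917: DF=(1 − 83/4917·(0))/(1+83/4917) = 4917/5000 ≈ 0.983400
step 2 [2y] zero: DF = P = 1867/2000 ≈ 0.933500

1 1 4917/5000
2 2 1867/2000
s(1y) = (1/(4917/5000) − 1)/(1) = 83/4917 ≈ 1.6880%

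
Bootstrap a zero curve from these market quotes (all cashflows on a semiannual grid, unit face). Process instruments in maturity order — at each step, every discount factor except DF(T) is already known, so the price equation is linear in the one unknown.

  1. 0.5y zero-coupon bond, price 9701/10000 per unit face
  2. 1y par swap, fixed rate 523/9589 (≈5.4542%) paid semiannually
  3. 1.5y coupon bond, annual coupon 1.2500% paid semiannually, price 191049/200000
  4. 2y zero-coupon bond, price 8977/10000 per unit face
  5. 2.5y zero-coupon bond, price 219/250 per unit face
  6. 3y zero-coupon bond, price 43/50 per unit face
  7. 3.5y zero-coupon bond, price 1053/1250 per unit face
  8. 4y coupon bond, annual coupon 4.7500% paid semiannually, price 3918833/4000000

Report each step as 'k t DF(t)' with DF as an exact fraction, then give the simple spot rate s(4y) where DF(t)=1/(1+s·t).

1 1/2 9701/10000
2 1 9477/10000
3 3/2 4687/5000
4 2 8977/10000
5 5/2 219/250
6 3 43/50
7 7/2 1053/1250
8 4 8101/10000
s(4y) = (1/(8101/10000) − 1)/(4) = 1899/32404 ≈ 5.8604%

step 1 [0.5y] zero: DF = P = 9701/10000 ≈ 0.970100
step 2 [1y] swap r/2=523/19178: DF=(1 − 523/19178·(0.970100))/(1+523/19178) = 9477/10000 ≈ 0.947700
step 3 [1.5y] bond c/2=1/160: DF=(191049/200000 − 1/160·(0.970100+0.947700))/(1+1/160) = 4687/5000 ≈ 0.937400
step 4 [2y] zero: DF = P = 8977/10000 ≈ 0.897700
step 5 [2.5y] zero: DF = P = 219/250 ≈ 0.876000
step 6 [3y] zero: DF = P = 43/50 ≈ 0.860000
step 7 [3.5y] zero: DF = P = 1053/1250 ≈ 0.842400
step 8 [4y] bond c/2=19/800: DF=(3918833/4000000 − 19/800·(0.970100+0.947700+0.937400+0.897700+0.876000+0.860000+0.842400))/(1+19/800) = 8101/10000 ≈ 0.810100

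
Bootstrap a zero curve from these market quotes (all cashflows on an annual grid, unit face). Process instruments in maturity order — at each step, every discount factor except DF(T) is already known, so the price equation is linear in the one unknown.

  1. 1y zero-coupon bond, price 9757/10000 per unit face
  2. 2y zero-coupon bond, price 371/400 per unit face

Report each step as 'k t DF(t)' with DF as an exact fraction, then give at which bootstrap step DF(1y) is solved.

step 1 [1y] zero: DF = P = 9757/10000 ≈ 0.975700
step 2 [2y] zero: DF = P = 371/400 ≈ 0.927500

1 1 9757/10000
2 2 371/400
DF(1y) is solved at step 1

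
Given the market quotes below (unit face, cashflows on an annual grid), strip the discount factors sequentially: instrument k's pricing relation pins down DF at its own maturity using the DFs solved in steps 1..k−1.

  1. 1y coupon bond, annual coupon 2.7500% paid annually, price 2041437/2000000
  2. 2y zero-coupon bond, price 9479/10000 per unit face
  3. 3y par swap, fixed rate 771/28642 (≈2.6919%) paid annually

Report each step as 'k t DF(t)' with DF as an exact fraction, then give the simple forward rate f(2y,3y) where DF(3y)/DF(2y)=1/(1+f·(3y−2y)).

step 1 [1y] bond c/1=11/400: DF=(2041437/2000000 − 11/400·(0))/(1+11/400) = 4967/5000 ≈ 0.993400
step 2 [2y] zero: DF = P = 9479/10000 ≈ 0.947900
step 3 [3y] swap r/1=771/28642: DF=(1 − 771/28642·(0.993400+0.947900))/(1+771/28642) = 9229/10000 ≈ 0.922900

1 1 4967/5000
2 2 9479/10000
3 3 9229/10000
f(2y,3y) = ((9479/10000)/(9229/10000) − 1)/(1) = 250/9229 ≈ 2.7089%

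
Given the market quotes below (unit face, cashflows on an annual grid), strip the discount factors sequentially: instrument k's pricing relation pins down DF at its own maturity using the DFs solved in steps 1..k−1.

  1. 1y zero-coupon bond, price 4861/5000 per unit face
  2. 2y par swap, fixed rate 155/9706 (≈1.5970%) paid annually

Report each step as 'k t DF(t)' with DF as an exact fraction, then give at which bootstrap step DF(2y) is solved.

step 1 [1y] zero: DF = P = 4861/5000 ≈ 0.972200
step 2 [2y] swap r/1=155/9706: DF=(1 − 155/9706·(0.972200))/(1+155/9706) = 969/1000 ≈ 0.969000

1 1 4861/5000
2 2 969/1000
DF(2y) is solved at step 2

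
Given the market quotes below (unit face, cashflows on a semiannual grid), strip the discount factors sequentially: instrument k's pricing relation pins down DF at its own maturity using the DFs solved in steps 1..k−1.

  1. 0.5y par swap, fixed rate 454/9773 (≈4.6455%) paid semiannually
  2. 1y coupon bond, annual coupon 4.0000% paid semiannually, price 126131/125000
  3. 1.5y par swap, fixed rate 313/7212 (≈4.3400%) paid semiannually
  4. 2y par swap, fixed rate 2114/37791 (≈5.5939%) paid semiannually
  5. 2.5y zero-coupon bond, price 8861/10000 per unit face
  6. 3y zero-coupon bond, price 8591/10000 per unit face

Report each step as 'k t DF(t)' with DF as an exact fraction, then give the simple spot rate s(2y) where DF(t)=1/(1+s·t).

step 1 [0.5y] swap r/2=227/9773: DF=(1 − 227/9773·(0))/(1+227/9773) = 9773/10000 ≈ 0.977300
step 2 [1y] bond c/2=1/50: DF=(126131/125000 − 1/50·(0.977300))/(1+1/50) = 9701/10000 ≈ 0.970100
step 3 [1.5y] swap r/2=313/14424: DF=(1 − 313/14424·(0.977300+0.970100))/(1+313/14424) = 4687/5000 ≈ 0.937400
step 4 [2y] swap r/2=1057/37791: DF=(1 − 1057/37791·(0.977300+0.970100+0.937400))/(1+1057/37791) = 8943/10000 ≈ 0.894300
step 5 [2.5y] zero: DF = P = 8861/10000 ≈ 0.886100
step 6 [3y] zero: DF = P = 8591/10000 ≈ 0.859100

1 1/2 9773/10000
2 1 9701/10000
3 3/2 4687/5000
4 2 8943/10000
5 5/2 8861/10000
6 3 8591/10000
s(2y) = (1/(8943/10000) − 1)/(2) = 1057/17886 ≈ 5.9097%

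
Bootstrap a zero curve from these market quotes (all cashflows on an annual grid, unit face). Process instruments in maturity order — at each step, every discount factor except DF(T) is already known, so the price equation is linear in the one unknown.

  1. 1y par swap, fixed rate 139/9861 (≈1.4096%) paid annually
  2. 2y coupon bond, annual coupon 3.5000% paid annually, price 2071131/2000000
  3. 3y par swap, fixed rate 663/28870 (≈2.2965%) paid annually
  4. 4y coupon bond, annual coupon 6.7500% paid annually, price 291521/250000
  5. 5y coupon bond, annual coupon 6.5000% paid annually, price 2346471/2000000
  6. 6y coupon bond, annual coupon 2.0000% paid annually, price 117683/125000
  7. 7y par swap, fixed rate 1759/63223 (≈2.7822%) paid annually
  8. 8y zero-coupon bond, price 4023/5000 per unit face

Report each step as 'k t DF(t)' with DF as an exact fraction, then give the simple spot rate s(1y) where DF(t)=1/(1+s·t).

step 1 [1y] swap r/1=139/9861: DF=(1 − 139/9861·(0))/(1+139/9861) = 9861/10000 ≈ 0.986100
step 2 [2y] bond c/1=7/200: DF=(2071131/2000000 − 7/200·(0.986100))/(1+7/200) = 1209/1250 ≈ 0.967200
step 3 [3y] swap r/1=663/28870: DF=(1 − 663/28870·(0.986100+0.967200))/(1+663/28870) = 9337/10000 ≈ 0.933700
step 4 [4y] bond c/1=27/400: DF=(291521/250000 − 27/400·(0.986100+0.967200+0.933700))/(1+27/400) = 4549/5000 ≈ 0.909800
step 5 [5y] bond c/1=13/200: DF=(2346471/2000000 − 13/200·(0.986100+0.967200+0.933700+0.909800))/(1+13/200) = 8699/10000 ≈ 0.869900
step 6 [6y] bond c/1=1/50: DF=(117683/125000 − 1/50·(0.986100+0.967200+0.933700+0.909800+0.869900))/(1+1/50) = 1663/2000 ≈ 0.831500
step 7 [7y] swap r/1=1759/63223: DF=(1 − 1759/63223·(0.986100+0.967200+0.933700+0.909800+0.869900+0.831500))/(1+1759/63223) = 8241/10000 ≈ 0.824100
step 8 [8y] zero: DF = P = 4023/5000 ≈ 0.804600

1 1 9861/10000
2 2 1209/1250
3 3 9337/10000
4 4 4549/5000
5 5 8699/10000
6 6 1663/2000
7 7 8241/10000
8 8 4023/5000
s(1y) = (1/(9861/10000) − 1)/(1) = 139/9861 ≈ 1.4096%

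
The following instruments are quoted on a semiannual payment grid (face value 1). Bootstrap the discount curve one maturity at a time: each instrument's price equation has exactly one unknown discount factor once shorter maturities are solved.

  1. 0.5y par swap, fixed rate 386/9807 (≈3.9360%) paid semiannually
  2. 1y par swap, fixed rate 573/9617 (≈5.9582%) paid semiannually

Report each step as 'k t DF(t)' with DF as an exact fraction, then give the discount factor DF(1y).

1 1/2 9807/10000
2 1 9427/10000
DF(1y) = 9427/10000 ≈ 0.942700

step 1 [0.5y] swap r/2=193/9807: DF=(1 − 193/9807·(0))/(1+193/9807) = 9807/10000 ≈ 0.980700
step 2 [1y] swap r/2=573/19234: DF=(1 − 573/19234·(0.980700))/(1+573/19234) = 9427/10000 ≈ 0.942700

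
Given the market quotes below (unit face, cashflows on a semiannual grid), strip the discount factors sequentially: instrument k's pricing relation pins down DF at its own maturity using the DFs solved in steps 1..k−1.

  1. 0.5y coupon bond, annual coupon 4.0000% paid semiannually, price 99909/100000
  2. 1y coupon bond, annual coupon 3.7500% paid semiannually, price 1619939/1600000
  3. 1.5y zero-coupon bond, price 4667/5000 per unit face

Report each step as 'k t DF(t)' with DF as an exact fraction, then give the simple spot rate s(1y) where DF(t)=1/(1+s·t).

step 1 [0.5y] bond c/2=1/50: DF=(99909/100000 − 1/50·(0))/(1+1/50) = 1959/2000 ≈ 0.979500
step 2 [1y] bond c/2=3/160: DF=(1619939/1600000 − 3/160·(0.979500))/(1+3/160) = 4879/5000 ≈ 0.975800
step 3 [1.5y] zero: DF = P = 4667/5000 ≈ 0.933400

1 1/2 1959/2000
2 1 4879/5000
3 3/2 4667/5000
s(1y) = (1/(4879/5000) − 1)/(1) = 121/4879 ≈ 2.4800%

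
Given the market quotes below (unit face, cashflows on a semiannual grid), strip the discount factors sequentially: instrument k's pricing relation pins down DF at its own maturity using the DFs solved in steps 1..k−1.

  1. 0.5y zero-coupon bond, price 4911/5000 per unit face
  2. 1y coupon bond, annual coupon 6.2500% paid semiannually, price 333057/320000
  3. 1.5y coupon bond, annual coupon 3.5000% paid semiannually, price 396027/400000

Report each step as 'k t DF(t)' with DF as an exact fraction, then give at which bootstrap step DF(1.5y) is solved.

step 1 [0.5y] zero: DF = P = 4911/5000 ≈ 0.982200
step 2 [1y] bond c/2=1/32: DF=(333057/320000 − 1/32·(0.982200))/(1+1/32) = 1959/2000 ≈ 0.979500
step 3 [1.5y] bond c/2=7/400: DF=(396027/400000 − 7/400·(0.982200+0.979500))/(1+7/400) = 9393/10000 ≈ 0.939300

1 1/2 4911/5000
2 1 1959/2000
3 3/2 9393/10000
DF(1.5y) is solved at step 3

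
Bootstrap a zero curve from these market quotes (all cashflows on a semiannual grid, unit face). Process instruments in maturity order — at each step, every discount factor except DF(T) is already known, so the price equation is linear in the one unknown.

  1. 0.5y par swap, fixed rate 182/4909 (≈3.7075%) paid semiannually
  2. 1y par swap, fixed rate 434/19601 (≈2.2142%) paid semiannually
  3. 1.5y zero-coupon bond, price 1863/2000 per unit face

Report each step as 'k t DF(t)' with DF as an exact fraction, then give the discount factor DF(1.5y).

1 1/2 4909/5000
2 1 9783/10000
3 3/2 1863/2000
DF(1.5y) = 1863/2000 ≈ 0.931500

step 1 [0.5y] swap r/2=91/4909: DF=(1 − 91/4909·(0))/(1+91/4909) = 4909/5000 ≈ 0.981800
step 2 [1y] swap r/2=217/19601: DF=(1 − 217/19601·(0.981800))/(1+217/19601) = 9783/10000 ≈ 0.978300
step 3 [1.5y] zero: DF = P = 1863/2000 ≈ 0.931500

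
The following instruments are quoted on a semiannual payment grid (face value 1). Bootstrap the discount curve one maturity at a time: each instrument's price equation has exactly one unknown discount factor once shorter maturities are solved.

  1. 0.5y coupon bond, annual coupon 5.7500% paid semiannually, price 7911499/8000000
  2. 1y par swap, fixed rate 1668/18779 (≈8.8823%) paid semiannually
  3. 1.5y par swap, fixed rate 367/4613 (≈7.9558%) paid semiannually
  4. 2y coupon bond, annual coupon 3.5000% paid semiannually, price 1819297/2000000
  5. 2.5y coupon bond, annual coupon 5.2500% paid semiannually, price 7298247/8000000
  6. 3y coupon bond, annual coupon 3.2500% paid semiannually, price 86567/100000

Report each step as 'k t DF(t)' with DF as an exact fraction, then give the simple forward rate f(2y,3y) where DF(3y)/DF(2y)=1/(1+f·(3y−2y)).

1 1/2 9613/10000
2 1 4583/5000
3 3/2 8899/10000
4 2 529/625
5 5/2 1593/2000
6 3 7813/10000
f(2y,3y) = ((529/625)/(7813/10000) − 1)/(1) = 651/7813 ≈ 8.3323%

step 1 [0.5y] bond c/2=23/800: DF=(7911499/8000000 − 23/800·(0))/(1+23/800) = 9613/10000 ≈ 0.961300
step 2 [1y] swap r/2=834/18779: DF=(1 − 834/18779·(0.961300))/(1+834/18779) = 4583/5000 ≈ 0.916600
step 3 [1.5y] swap r/2=367/9226: DF=(1 − 367/9226·(0.961300+0.916600))/(1+367/9226) = 8899/10000 ≈ 0.889900
step 4 [2y] bond c/2=7/400: DF=(1819297/2000000 − 7/400·(0.961300+0.916600+0.889900))/(1+7/400) = 529/625 ≈ 0.846400
step 5 [2.5y] bond c/2=21/800: DF=(7298247/8000000 − 21/800·(0.961300+0.916600+0.889900+0.846400))/(1+21/800) = 1593/2000 ≈ 0.796500
step 6 [3y] bond c/2=13/800: DF=(86567/100000 − 13/800·(0.961300+0.916600+0.889900+0.846400+0.796500))/(1+13/800) = 7813/10000 ≈ 0.781300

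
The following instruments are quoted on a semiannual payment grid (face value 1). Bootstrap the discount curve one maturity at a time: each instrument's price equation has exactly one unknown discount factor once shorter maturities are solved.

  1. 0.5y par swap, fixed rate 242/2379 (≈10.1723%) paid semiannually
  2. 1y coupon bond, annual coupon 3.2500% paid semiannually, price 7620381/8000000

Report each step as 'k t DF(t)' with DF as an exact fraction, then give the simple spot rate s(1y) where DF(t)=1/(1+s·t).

1 1/2 2379/2500
2 1 9221/10000
s(1y) = (1/(9221/10000) − 1)/(1) = 779/9221 ≈ 8.4481%

step 1 [0.5y] swap r/2=121/2379: DF=(1 − 121/2379·(0))/(1+121/2379) = 2379/2500 ≈ 0.951600
step 2 [1y] bond c/2=13/800: DF=(7620381/8000000 − 13/800·(0.951600))/(1+13/800) = 9221/10000 ≈ 0.922100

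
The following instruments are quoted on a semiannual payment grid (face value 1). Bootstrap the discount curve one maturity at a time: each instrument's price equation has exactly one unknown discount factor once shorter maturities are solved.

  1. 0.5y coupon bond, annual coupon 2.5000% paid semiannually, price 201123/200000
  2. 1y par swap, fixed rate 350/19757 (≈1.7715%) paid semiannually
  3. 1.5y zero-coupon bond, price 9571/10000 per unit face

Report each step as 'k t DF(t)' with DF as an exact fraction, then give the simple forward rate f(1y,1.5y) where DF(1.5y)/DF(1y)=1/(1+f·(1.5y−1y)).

step 1 [0.5y] bond c/2=1/80: DF=(201123/200000 − 1/80·(0))/(1+1/80) = 2483/2500 ≈ 0.993200
step 2 [1y] swap r/2=175/19757: DF=(1 − 175/19757·(0.993200))/(1+175/19757) = 393/400 ≈ 0.982500
step 3 [1.5y] zero: DF = P = 9571/10000 ≈ 0.957100

1 1/2 2483/2500
2 1 393/400
3 3/2 9571/10000
f(1y,1.5y) = ((393/400)/(9571/10000) − 1)/(1/2) = 508/9571 ≈ 5.3077%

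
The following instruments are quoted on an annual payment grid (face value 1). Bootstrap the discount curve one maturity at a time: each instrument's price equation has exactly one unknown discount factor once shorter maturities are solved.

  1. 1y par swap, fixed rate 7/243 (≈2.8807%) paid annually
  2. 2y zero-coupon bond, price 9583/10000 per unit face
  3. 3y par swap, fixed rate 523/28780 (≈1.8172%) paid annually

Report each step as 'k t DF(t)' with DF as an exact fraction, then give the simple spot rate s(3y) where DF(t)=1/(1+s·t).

step 1 [1y] swap r/1=7/243: DF=(1 − 7/243·(0))/(1+7/243) = 243/250 ≈ 0.972000
step 2 [2y] zero: DF = P = 9583/10000 ≈ 0.958300
step 3 [3y] swap r/1=523/28780: DF=(1 − 523/28780·(0.972000+0.958300))/(1+523/28780) = 9477/10000 ≈ 0.947700

1 1 243/250
2 2 9583/10000
3 3 9477/10000
s(3y) = (1/(9477/10000) − 1)/(3) = 523/28431 ≈ 1.8395%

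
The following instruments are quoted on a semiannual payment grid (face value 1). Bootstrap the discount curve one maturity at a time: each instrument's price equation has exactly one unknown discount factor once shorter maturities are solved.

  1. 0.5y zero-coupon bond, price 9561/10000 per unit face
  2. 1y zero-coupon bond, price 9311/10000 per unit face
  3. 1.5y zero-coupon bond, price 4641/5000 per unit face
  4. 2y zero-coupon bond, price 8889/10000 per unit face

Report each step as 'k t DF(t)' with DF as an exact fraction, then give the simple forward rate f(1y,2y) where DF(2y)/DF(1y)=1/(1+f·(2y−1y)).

1 1/2 9561/10000
2 1 9311/10000
3 3/2 4641/5000
4 2 8889/10000
f(1y,2y) = ((9311/10000)/(8889/10000) − 1)/(1) = 422/8889 ≈ 4.7474%

step 1 [0.5y] zero: DF = P = 9561/10000 ≈ 0.956100
step 2 [1y] zero: DF = P = 9311/10000 ≈ 0.931100
step 3 [1.5y] zero: DF = P = 4641/5000 ≈ 0.928200
step 4 [2y] zero: DF = P = 8889/10000 ≈ 0.888900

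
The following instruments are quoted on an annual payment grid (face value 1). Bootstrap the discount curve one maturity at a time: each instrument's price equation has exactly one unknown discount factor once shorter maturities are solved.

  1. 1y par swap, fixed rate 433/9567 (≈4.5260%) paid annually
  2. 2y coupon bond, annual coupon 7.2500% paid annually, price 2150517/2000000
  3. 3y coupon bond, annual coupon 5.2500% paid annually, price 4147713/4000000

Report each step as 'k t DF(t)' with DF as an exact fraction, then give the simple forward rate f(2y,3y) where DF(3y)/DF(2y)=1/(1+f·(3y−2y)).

1 1 9567/10000
2 2 9379/10000
3 3 8907/10000
f(2y,3y) = ((9379/10000)/(8907/10000) − 1)/(1) = 472/8907 ≈ 5.2992%

step 1 [1y] swap r/1=433/9567: DF=(1 − 433/9567·(0))/(1+433/9567) = 9567/10000 ≈ 0.956700
step 2 [2y] bond c/1=29/400: DF=(2150517/2000000 − 29/400·(0.956700))/(1+29/400) = 9379/10000 ≈ 0.937900
step 3 [3y] bond c/1=21/400: DF=(4147713/4000000 − 21/400·(0.956700+0.937900))/(1+21/400) = 8907/10000 ≈ 0.890700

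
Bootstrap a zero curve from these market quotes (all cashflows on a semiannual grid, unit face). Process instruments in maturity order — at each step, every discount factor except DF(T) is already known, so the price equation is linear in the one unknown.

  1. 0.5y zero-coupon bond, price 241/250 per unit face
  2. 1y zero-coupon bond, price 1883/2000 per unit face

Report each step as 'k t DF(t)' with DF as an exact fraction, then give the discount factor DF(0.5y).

1 1/2 241/250
2 1 1883/2000
DF(0.5y) = 241/250 ≈ 0.964000

step 1 [0.5y] zero: DF = P = 241/250 ≈ 0.964000
step 2 [1y] zero: DF = P = 1883/2000 ≈ 0.941500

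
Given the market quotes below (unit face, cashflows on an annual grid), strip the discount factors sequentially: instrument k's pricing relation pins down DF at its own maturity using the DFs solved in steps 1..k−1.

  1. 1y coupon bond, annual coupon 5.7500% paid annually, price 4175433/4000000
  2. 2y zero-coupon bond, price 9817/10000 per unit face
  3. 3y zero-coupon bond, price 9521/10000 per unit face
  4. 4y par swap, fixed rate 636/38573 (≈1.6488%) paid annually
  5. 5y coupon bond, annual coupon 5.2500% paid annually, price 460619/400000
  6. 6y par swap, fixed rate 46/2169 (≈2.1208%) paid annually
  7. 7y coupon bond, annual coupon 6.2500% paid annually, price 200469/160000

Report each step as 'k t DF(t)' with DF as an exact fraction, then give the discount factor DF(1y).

1 1 9871/10000
2 2 9817/10000
3 3 9521/10000
4 4 2341/2500
5 5 9017/10000
6 6 2201/2500
7 7 339/400
DF(1y) = 9871/10000 ≈ 0.987100

step 1 [1y] bond c/1=23/400: DF=(4175433/4000000 − 23/400·(0))/(1+23/400) = 9871/10000 ≈ 0.987100
step 2 [2y] zero: DF = P = 9817/10000 ≈ 0.981700
step 3 [3y] zero: DF = P = 9521/10000 ≈ 0.952100
step 4 [4y] swap r/1=636/38573: DF=(1 − 636/38573·(0.987100+0.981700+0.952100))/(1+636/38573) = 2341/2500 ≈ 0.936400
step 5 [5y] bond c/1=21/400: DF=(460619/400000 − 21/400·(0.987100+0.981700+0.952100+0.936400))/(1+21/400) = 9017/10000 ≈ 0.901700
step 6 [6y] swap r/1=46/2169: DF=(1 − 46/2169·(0.987100+0.981700+0.952100+0.936400+0.901700))/(1+46/2169) = 2201/2500 ≈ 0.880400
step 7 [7y] bond c/1=1/16: DF=(200469/160000 − 1/16·(0.987100+0.981700+0.952100+0.936400+0.901700+0.880400))/(1+1/16) = 339/400 ≈ 0.847500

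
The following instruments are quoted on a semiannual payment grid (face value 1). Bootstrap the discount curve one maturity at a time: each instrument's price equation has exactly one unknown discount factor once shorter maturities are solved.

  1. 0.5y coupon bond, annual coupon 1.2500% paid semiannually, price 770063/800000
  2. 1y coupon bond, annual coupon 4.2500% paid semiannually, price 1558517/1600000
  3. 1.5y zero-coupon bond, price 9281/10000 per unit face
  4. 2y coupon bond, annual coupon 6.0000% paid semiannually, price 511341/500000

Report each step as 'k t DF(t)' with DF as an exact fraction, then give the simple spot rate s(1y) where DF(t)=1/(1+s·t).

1 1/2 4783/5000
2 1 9339/10000
3 3/2 9281/10000
4 2 2277/2500
s(1y) = (1/(9339/10000) − 1)/(1) = 661/9339 ≈ 7.0778%

step 1 [0.5y] bond c/2=1/160: DF=(770063/800000 − 1/160·(0))/(1+1/160) = 4783/5000 ≈ 0.956600
step 2 [1y] bond c/2=17/800: DF=(1558517/1600000 − 17/800·(0.956600))/(1+17/800) = 9339/10000 ≈ 0.933900
step 3 [1.5y] zero: DF = P = 9281/10000 ≈ 0.928100
step 4 [2y] bond c/2=3/100: DF=(511341/500000 − 3/100·(0.956600+0.933900+0.928100))/(1+3/100) = 2277/2500 ≈ 0.910800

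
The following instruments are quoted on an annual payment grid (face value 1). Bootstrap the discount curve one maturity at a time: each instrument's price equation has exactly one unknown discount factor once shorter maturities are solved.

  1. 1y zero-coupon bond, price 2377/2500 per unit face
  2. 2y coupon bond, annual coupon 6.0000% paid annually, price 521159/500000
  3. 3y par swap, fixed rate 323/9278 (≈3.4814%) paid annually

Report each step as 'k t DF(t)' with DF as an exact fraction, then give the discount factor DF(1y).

1 1 2377/2500
2 2 1859/2000
3 3 9031/10000
DF(1y) = 2377/2500 ≈ 0.950800

step 1 [1y] zero: DF = P = 2377/2500 ≈ 0.950800
step 2 [2y] bond c/1=3/50: DF=(521159/500000 − 3/50·(0.950800))/(1+3/50) = 1859/2000 ≈ 0.929500
step 3 [3y] swap r/1=323/9278: DF=(1 − 323/9278·(0.950800+0.929500))/(1+323/9278) = 9031/10000 ≈ 0.903100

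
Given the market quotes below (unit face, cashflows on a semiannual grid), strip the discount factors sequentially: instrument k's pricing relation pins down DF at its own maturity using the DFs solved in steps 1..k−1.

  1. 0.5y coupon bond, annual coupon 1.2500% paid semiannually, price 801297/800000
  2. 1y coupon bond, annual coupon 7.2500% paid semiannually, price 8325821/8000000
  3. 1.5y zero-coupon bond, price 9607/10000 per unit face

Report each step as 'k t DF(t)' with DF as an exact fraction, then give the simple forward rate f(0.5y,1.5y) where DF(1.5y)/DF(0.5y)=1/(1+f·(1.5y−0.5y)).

1 1/2 4977/5000
2 1 1939/2000
3 3/2 9607/10000
f(0.5y,1.5y) = ((4977/5000)/(9607/10000) − 1)/(1) = 347/9607 ≈ 3.6119%

step 1 [0.5y] bond c/2=1/160: DF=(801297/800000 − 1/160·(0))/(1+1/160) = 4977/5000 ≈ 0.995400
step 2 [1y] bond c/2=29/800: DF=(8325821/8000000 − 29/800·(0.995400))/(1+29/800) = 1939/2000 ≈ 0.969500
step 3 [1.5y] zero: DF = P = 9607/10000 ≈ 0.960700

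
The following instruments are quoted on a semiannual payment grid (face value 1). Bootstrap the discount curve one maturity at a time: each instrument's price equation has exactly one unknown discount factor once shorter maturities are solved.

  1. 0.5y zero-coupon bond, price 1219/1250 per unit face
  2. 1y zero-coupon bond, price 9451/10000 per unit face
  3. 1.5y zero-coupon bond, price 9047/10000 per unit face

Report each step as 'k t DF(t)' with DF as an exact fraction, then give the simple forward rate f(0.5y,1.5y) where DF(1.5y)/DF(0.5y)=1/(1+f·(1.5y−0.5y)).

1 1/2 1219/1250
2 1 9451/10000
3 3/2 9047/10000
f(0.5y,1.5y) = ((1219/1250)/(9047/10000) − 1)/(1) = 705/9047 ≈ 7.7926%

step 1 [0.5y] zero: DF = P = 1219/1250 ≈ 0.975200
step 2 [1y] zero: DF = P = 9451/10000 ≈ 0.945100
step 3 [1.5y] zero: DF = P = 9047/10000 ≈ 0.904700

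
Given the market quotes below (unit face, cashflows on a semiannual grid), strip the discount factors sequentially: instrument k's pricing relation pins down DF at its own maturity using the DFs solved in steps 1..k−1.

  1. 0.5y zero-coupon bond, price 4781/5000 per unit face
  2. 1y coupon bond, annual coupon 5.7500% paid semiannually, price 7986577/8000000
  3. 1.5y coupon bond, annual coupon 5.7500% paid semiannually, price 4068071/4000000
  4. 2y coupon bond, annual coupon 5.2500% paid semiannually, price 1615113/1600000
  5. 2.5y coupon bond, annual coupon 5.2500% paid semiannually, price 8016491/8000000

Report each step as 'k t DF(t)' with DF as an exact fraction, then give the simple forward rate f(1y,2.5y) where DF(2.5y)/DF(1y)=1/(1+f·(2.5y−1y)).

step 1 [0.5y] zero: DF = P = 4781/5000 ≈ 0.956200
step 2 [1y] bond c/2=23/800: DF=(7986577/8000000 − 23/800·(0.956200))/(1+23/800) = 9437/10000 ≈ 0.943700
step 3 [1.5y] bond c/2=23/800: DF=(4068071/4000000 − 23/800·(0.956200+0.943700))/(1+23/800) = 1871/2000 ≈ 0.935500
step 4 [2y] bond c/2=21/800: DF=(1615113/1600000 − 21/800·(0.956200+0.943700+0.935500))/(1+21/800) = 9111/10000 ≈ 0.911100
step 5 [2.5y] bond c/2=21/800: DF=(8016491/8000000 − 21/800·(0.956200+0.943700+0.935500+0.911100))/(1+21/800) = 4403/5000 ≈ 0.880600

1 1/2 4781/5000
2 1 9437/10000
3 3/2 1871/2000
4 2 9111/10000
5 5/2 4403/5000
f(1y,2.5y) = ((9437/10000)/(4403/5000) − 1)/(3/2) = 631/13209 ≈ 4.7770%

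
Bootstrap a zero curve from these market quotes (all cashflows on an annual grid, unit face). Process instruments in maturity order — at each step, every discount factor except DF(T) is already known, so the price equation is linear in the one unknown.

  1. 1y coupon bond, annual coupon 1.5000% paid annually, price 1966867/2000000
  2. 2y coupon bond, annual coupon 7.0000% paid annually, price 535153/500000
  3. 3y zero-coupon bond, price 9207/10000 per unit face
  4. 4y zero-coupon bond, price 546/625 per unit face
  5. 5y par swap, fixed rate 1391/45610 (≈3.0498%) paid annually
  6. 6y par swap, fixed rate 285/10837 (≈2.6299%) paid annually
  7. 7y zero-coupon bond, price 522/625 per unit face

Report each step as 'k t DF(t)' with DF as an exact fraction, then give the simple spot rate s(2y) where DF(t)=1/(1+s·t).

step 1 [1y] bond c/1=3/200: DF=(1966867/2000000 − 3/200·(0))/(1+3/200) = 9689/10000 ≈ 0.968900
step 2 [2y] bond c/1=7/100: DF=(535153/500000 − 7/100·(0.968900))/(1+7/100) = 9369/10000 ≈ 0.936900
step 3 [3y] zero: DF = P = 9207/10000 ≈ 0.920700
step 4 [4y] zero: DF = P = 546/625 ≈ 0.873600
step 5 [5y] swap r/1=1391/45610: DF=(1 − 1391/45610·(0.968900+0.936900+0.920700+0.873600))/(1+1391/45610) = 8609/10000 ≈ 0.860900
step 6 [6y] swap r/1=285/10837: DF=(1 − 285/10837·(0.968900+0.936900+0.920700+0.873600+0.860900))/(1+285/10837) = 343/400 ≈ 0.857500
step 7 [7y] zero: DF = P = 522/625 ≈ 0.835200

1 1 9689/10000
2 2 9369/10000
3 3 9207/10000
4 4 546/625
5 5 8609/10000
6 6 343/400
7 7 522/625
s(2y) = (1/(9369/10000) − 1)/(2) = 631/18738 ≈ 3.3675%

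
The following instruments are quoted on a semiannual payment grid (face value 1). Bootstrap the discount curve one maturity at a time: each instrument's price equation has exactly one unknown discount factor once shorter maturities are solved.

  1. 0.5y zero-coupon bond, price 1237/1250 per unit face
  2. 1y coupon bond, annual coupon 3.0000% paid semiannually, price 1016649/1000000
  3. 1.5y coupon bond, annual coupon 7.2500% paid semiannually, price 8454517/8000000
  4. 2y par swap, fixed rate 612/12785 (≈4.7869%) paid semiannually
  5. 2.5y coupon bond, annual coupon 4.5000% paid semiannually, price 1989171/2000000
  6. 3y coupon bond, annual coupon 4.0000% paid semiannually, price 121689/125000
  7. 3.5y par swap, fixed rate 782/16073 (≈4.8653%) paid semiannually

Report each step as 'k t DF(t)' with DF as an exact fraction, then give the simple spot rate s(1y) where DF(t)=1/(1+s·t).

step 1 [0.5y] zero: DF = P = 1237/1250 ≈ 0.989600
step 2 [1y] bond c/2=3/200: DF=(1016649/1000000 − 3/200·(0.989600))/(1+3/200) = 987/1000 ≈ 0.987000
step 3 [1.5y] bond c/2=29/800: DF=(8454517/8000000 − 29/800·(0.989600+0.987000))/(1+29/800) = 9507/10000 ≈ 0.950700
step 4 [2y] swap r/2=306/12785: DF=(1 − 306/12785·(0.989600+0.987000+0.950700))/(1+306/12785) = 4541/5000 ≈ 0.908200
step 5 [2.5y] bond c/2=9/400: DF=(1989171/2000000 − 9/400·(0.989600+0.987000+0.950700+0.908200))/(1+9/400) = 8883/10000 ≈ 0.888300
step 6 [3y] bond c/2=1/50: DF=(121689/125000 − 1/50·(0.989600+0.987000+0.950700+0.908200+0.888300))/(1+1/50) = 4309/5000 ≈ 0.861800
step 7 [3.5y] swap r/2=391/16073: DF=(1 − 391/16073·(0.989600+0.987000+0.950700+0.908200+0.888300+0.861800))/(1+391/16073) = 2109/2500 ≈ 0.843600

1 1/2 1237/1250
2 1 987/1000
3 3/2 9507/10000
4 2 4541/5000
5 5/2 8883/10000
6 3 4309/5000
7 7/2 2109/2500
s(1y) = (1/(987/1000) − 1)/(1) = 13/987 ≈ 1.3171%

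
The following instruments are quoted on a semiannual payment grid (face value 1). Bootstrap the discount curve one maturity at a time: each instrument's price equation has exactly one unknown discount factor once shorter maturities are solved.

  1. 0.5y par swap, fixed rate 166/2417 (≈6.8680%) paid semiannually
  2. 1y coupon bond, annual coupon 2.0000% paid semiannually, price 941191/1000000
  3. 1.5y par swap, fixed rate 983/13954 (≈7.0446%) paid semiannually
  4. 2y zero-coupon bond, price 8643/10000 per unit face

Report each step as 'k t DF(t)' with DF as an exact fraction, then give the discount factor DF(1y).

1 1/2 2417/2500
2 1 9223/10000
3 3/2 9017/10000
4 2 8643/10000
DF(1y) = 9223/10000 ≈ 0.922300

step 1 [0.5y] swap r/2=83/2417: DF=(1 − 83/2417·(0))/(1+83/2417) = 2417/2500 ≈ 0.966800
step 2 [1y] bond c/2=1/100: DF=(941191/1000000 − 1/100·(0.966800))/(1+1/100) = 9223/10000 ≈ 0.922300
step 3 [1.5y] swap r/2=983/27908: DF=(1 − 983/27908·(0.966800+0.922300))/(1+983/27908) = 9017/10000 ≈ 0.901700
step 4 [2y] zero: DF = P = 8643/10000 ≈ 0.864300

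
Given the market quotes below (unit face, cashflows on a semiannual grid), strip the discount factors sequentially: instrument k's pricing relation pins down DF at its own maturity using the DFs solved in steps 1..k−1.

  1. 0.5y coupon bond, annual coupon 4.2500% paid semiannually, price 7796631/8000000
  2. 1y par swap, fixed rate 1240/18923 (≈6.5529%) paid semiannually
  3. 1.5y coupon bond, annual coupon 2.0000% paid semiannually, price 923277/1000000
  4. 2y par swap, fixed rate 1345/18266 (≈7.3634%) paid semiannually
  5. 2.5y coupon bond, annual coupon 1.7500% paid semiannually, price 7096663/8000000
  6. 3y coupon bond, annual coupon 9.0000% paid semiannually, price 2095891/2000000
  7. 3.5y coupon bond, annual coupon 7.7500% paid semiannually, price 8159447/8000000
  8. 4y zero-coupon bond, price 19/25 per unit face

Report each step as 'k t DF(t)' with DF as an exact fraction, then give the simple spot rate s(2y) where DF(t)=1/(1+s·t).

step 1 [0.5y] bond c/2=17/800: DF=(7796631/8000000 − 17/800·(0))/(1+17/800) = 9543/10000 ≈ 0.954300
step 2 [1y] swap r/2=620/18923: DF=(1 − 620/18923·(0.954300))/(1+620/18923) = 469/500 ≈ 0.938000
step 3 [1.5y] bond c/2=1/100: DF=(923277/1000000 − 1/100·(0.954300+0.938000))/(1+1/100) = 4477/5000 ≈ 0.895400
step 4 [2y] swap r/2=1345/36532: DF=(1 − 1345/36532·(0.954300+0.938000+0.895400))/(1+1345/36532) = 1731/2000 ≈ 0.865500
step 5 [2.5y] bond c/2=7/800: DF=(7096663/8000000 − 7/800·(0.954300+0.938000+0.895400+0.865500))/(1+7/800) = 8477/10000 ≈ 0.847700
step 6 [3y] bond c/2=9/200: DF=(2095891/2000000 − 9/200·(0.954300+0.938000+0.895400+0.865500+0.847700))/(1+9/200) = 809/1000 ≈ 0.809000
step 7 [3.5y] bond c/2=31/800: DF=(8159447/8000000 − 31/800·(0.954300+0.938000+0.895400+0.865500+0.847700+0.809000))/(1+31/800) = 3919/5000 ≈ 0.783800
step 8 [4y] zero: DF = P = 19/25 ≈ 0.760000

1 1/2 9543/10000
2 1 469/500
3 3/2 4477/5000
4 2 1731/2000
5 5/2 8477/10000
6 3 809/1000
7 7/2 3919/5000
8 4 19/25
s(2y) = (1/(1731/2000) − 1)/(2) = 269/3462 ≈ 7.7701%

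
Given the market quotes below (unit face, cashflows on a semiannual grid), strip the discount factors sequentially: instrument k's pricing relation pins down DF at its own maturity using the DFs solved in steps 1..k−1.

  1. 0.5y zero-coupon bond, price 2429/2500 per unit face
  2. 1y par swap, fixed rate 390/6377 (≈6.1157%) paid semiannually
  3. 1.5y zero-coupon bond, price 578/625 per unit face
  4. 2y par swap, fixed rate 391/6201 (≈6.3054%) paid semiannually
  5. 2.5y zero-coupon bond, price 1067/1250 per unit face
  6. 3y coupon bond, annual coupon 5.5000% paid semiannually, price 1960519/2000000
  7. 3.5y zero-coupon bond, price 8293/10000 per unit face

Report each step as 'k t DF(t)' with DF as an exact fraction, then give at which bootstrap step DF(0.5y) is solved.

1 1/2 2429/2500
2 1 1883/2000
3 3/2 578/625
4 2 8827/10000
5 5/2 1067/1250
6 3 2079/2500
7 7/2 8293/10000
DF(0.5y) is solved at step 1

step 1 [0.5y] zero: DF = P = 2429/2500 ≈ 0.971600
step 2 [1y] swap r/2=195/6377: DF=(1 − 195/6377·(0.971600))/(1+195/6377) = 1883/2000 ≈ 0.941500
step 3 [1.5y] zero: DF = P = 578/625 ≈ 0.924800
step 4 [2y] swap r/2=391/12402: DF=(1 − 391/12402·(0.971600+0.941500+0.924800))/(1+391/12402) = 8827/10000 ≈ 0.882700
step 5 [2.5y] zero: DF = P = 1067/1250 ≈ 0.853600
step 6 [3y] bond c/2=11/400: DF=(1960519/2000000 − 11/400·(0.971600+0.941500+0.924800+0.882700+0.853600))/(1+11/400) = 2079/2500 ≈ 0.831600
step 7 [3.5y] zero: DF = P = 8293/10000 ≈ 0.829300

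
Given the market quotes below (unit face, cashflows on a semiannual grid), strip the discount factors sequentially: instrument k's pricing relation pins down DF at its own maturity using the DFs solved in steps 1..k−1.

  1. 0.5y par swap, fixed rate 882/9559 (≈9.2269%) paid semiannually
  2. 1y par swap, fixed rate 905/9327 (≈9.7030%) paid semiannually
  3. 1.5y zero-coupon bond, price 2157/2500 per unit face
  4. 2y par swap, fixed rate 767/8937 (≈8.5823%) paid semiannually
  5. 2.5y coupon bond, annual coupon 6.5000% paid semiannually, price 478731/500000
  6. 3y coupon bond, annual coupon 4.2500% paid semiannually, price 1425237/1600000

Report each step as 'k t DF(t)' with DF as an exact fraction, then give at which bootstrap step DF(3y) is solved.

1 1/2 9559/10000
2 1 1819/2000
3 3/2 2157/2500
4 2 4233/5000
5 5/2 2037/2500
6 3 7809/10000
DF(3y) is solved at step 6

step 1 [0.5y] swap r/2=441/9559: DF=(1 − 441/9559·(0))/(1+441/9559) = 9559/10000 ≈ 0.955900
step 2 [1y] swap r/2=905/18654: DF=(1 − 905/18654·(0.955900))/(1+905/18654) = 1819/2000 ≈ 0.909500
step 3 [1.5y] zero: DF = P = 2157/2500 ≈ 0.862800
step 4 [2y] swap r/2=767/17874: DF=(1 − 767/17874·(0.955900+0.909500+0.862800))/(1+767/17874) = 4233/5000 ≈ 0.846600
step 5 [2.5y] bond c/2=13/400: DF=(478731/500000 − 13/400·(0.955900+0.909500+0.862800+0.846600))/(1+13/400) = 2037/2500 ≈ 0.814800
step 6 [3y] bond c/2=17/800: DF=(1425237/1600000 − 17/800·(0.955900+0.909500+0.862800+0.846600+0.814800))/(1+17/800) = 7809/10000 ≈ 0.780900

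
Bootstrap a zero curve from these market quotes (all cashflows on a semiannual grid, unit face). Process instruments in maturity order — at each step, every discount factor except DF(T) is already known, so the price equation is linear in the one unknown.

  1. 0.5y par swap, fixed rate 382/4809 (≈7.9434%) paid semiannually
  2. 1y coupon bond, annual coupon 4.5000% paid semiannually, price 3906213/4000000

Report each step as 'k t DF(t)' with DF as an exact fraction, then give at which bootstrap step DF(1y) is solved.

1 1/2 4809/5000
2 1 9339/10000
DF(1y) is solved at step 2

step 1 [0.5y] swap r/2=191/4809: DF=(1 − 191/4809·(0))/(1+191/4809) = 4809/5000 ≈ 0.961800
step 2 [1y] bond c/2=9/400: DF=(3906213/4000000 − 9/400·(0.961800))/(1+9/400) = 9339/10000 ≈ 0.933900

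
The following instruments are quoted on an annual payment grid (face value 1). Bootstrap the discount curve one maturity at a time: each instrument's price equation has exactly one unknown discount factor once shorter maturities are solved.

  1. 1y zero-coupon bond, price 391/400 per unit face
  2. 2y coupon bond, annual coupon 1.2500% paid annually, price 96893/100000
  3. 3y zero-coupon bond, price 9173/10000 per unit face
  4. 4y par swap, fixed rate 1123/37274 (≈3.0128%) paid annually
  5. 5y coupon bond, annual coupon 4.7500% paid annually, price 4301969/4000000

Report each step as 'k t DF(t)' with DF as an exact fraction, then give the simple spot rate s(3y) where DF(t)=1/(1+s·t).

1 1 391/400
2 2 9449/10000
3 3 9173/10000
4 4 8877/10000
5 5 8577/10000
s(3y) = (1/(9173/10000) − 1)/(3) = 827/27519 ≈ 3.0052%

step 1 [1y] zero: DF = P = 391/400 ≈ 0.977500
step 2 [2y] bond c/1=1/80: DF=(96893/100000 − 1/80·(0.977500))/(1+1/80) = 9449/10000 ≈ 0.944900
step 3 [3y] zero: DF = P = 9173/10000 ≈ 0.917300
step 4 [4y] swap r/1=1123/37274: DF=(1 − 1123/37274·(0.977500+0.944900+0.917300))/(1+1123/37274) = 8877/10000 ≈ 0.887700
step 5 [5y] bond c/1=19/400: DF=(4301969/4000000 − 19/400·(0.977500+0.944900+0.917300+0.887700))/(1+19/400) = 8577/10000 ≈ 0.857700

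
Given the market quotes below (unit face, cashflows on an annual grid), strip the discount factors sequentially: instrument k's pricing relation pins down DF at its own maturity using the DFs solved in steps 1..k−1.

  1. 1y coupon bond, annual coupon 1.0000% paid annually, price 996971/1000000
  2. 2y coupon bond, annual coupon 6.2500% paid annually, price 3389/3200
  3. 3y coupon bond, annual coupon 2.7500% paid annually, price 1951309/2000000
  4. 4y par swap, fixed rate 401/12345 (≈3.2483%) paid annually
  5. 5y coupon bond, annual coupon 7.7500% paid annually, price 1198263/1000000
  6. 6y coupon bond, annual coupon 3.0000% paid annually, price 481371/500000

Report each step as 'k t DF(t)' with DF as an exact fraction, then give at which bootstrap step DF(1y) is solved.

step 1 [1y] bond c/1=1/100: DF=(996971/1000000 − 1/100·(0))/(1+1/100) = 9871/10000 ≈ 0.987100
step 2 [2y] bond c/1=1/16: DF=(3389/3200 − 1/16·(0.987100))/(1+1/16) = 9387/10000 ≈ 0.938700
step 3 [3y] bond c/1=11/400: DF=(1951309/2000000 − 11/400·(0.987100+0.938700))/(1+11/400) = 449/500 ≈ 0.898000
step 4 [4y] swap r/1=401/12345: DF=(1 − 401/12345·(0.987100+0.938700+0.898000))/(1+401/12345) = 8797/10000 ≈ 0.879700
step 5 [5y] bond c/1=31/400: DF=(1198263/1000000 − 31/400·(0.987100+0.938700+0.898000+0.879700))/(1+31/400) = 8457/10000 ≈ 0.845700
step 6 [6y] bond c/1=3/100: DF=(481371/500000 − 3/100·(0.987100+0.938700+0.898000+0.879700+0.845700))/(1+3/100) = 4011/5000 ≈ 0.802200

1 1 9871/10000
2 2 9387/10000
3 3 449/500
4 4 8797/10000
5 5 8457/10000
6 6 4011/5000
DF(1y) is solved at step 1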